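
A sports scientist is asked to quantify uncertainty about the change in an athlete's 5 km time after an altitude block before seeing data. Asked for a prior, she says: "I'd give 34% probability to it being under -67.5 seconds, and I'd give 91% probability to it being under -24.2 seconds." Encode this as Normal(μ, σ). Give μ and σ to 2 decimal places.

μ = -57.31, σ = 24.70

For Normal(μ,σ), the p-quantile is μ + z_p·σ. Here z_{0.34} = -0.4125, z_{0.91} = 1.341.
So -67.5 = μ − 0.4125σ and -24.2 = μ + 1.341σ.
Subtracting: σ = (-24.2 − -67.5)/(1.341 − (-0.4125)) = 24.70.
Then μ = -67.5 − (-0.4125)·24.70 = -57.31.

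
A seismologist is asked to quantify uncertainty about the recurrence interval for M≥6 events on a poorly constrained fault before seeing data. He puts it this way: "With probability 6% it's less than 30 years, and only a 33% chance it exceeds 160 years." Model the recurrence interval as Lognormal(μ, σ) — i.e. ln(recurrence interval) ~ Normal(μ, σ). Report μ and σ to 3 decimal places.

μ ≈ 4.706, σ ≈ 0.839

If T ~ Lognormal(μ,σ) then ln T ~ Normal(μ,σ), so the p-quantile of ln T is μ + z_p·σ.
ln(30) = 3.401 and ln(160) = 5.075; z_{0.06} = -1.555, z_{0.67} = 0.4399.
σ = (5.075 − 3.401)/(0.4399 − (-1.555)) = 0.839.
μ = 3.401 − (-1.555)·0.839 = 4.706.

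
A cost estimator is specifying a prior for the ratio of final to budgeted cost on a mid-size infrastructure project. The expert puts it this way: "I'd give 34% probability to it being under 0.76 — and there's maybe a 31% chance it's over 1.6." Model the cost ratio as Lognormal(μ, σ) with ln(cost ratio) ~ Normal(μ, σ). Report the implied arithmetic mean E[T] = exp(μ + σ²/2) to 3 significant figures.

E[T] ≈ 1.49

If T ~ Lognormal(μ,σ) then ln T ~ Normal(μ,σ), so the p-quantile of ln T is μ + z_p·σ.
ln(0.76) = -0.2744 and ln(1.6) = 0.47; z_{0.34} = -0.4125, z_{0.69} = 0.4959.
σ = (0.47 − -0.2744)/(0.4959 − (-0.4125)) = 0.820.
μ = -0.2744 − (-0.4125)·0.820 = 0.064.
E[T] = exp(μ + σ²/2) = exp(0.064 + 0.3359) = 1.49.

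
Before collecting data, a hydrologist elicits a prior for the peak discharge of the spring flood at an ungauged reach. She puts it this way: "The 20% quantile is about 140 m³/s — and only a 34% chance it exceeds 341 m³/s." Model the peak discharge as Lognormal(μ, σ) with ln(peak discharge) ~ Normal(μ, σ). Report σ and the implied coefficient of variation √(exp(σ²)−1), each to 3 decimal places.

σ ≈ 0.710, CV ≈ 0.809

If T ~ Lognormal(μ,σ) then ln T ~ Normal(μ,σ), so the p-quantile of ln T is μ + z_p·σ.
ln(140) = 4.942 and ln(341) = 5.832; z_{0.2} = -0.8416, z_{0.66} = 0.4125.
σ = (5.832 − 4.942)/(0.4125 − (-0.8416)) = 0.710.
μ = 4.942 − (-0.8416)·0.710 = 5.539.
CV = √(exp(σ²)−1) = √(exp(0.5039)−1) = 0.809.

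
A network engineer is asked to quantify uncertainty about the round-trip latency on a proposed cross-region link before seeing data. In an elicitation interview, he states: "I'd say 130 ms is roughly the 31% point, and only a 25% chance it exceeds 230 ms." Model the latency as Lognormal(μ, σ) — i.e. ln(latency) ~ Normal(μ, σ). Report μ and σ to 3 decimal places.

If T ~ Lognormal(μ,σ) then ln T ~ Normal(μ,σ), so the p-quantile of ln T is μ + z_p·σ.
ln(130) = 4.868 and ln(230) = 5.438; z_{0.31} = -0.4959, z_{0.75} = 0.6745.
σ = (5.438 − 4.868)/(0.6745 − (-0.4959)) = 0.488.
μ = 4.868 − (-0.4959)·0.488 = 5.109.

μ ≈ 5.109, σ ≈ 0.488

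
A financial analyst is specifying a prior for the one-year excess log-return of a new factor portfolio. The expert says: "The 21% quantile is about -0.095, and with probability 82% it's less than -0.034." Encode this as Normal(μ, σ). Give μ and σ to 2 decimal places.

The p-quantile of Normal(μ,σ) is μ + z_p·σ, with z_{0.21} = -0.8064 and z_{0.82} = 0.9154.
Eliminate σ: μ = (z₂·x₁ − z₁·x₂)/(z₂ − z₁) = (0.9154·-0.095 − (-0.8064)·-0.034)/1.722 = -0.07.
Then σ = (x₂ − x₁)/(z₂ − z₁) = (-0.034 − -0.095)/1.722 = 0.04.

μ = -0.07, σ = 0.04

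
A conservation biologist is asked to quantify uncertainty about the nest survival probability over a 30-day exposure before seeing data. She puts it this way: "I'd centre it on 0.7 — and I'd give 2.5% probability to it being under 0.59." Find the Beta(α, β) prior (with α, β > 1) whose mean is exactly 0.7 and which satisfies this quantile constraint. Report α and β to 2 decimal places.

α ≈ 50.38, β ≈ 21.59

With mean 0.7 fixed, write α = 0.7s, β = 0.3s where s = α+β.
Need P(θ < 0.59) = 0.025 under Beta(0.7s, 0.3s). Normal approximation: (q−m)/√(m(1−m)/s) ≈ z_{0.025} = -1.96, so s ≈ 0.7·0.3·(-1.96)²/(0.59−0.7)² = 66.7.
At s = 66.7: P(θ<0.59) ≈ 0.029. Adjusting to match 0.025 gives s ≈ 71.96.
So α = 0.7·71.96 ≈ 50.38, β = 0.3·71.96 ≈ 21.59.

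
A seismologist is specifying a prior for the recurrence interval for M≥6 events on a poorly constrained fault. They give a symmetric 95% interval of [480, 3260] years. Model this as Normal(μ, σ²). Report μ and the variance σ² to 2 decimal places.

μ = 1870.00, σ² = 502959.97

A symmetric 95% interval runs μ ± z·σ with z = 1.96.
Half-width = 1390, so σ = 1390/1.96 = 709.197 and σ² = 502959.97.
μ is the interval midpoint, 1870.00.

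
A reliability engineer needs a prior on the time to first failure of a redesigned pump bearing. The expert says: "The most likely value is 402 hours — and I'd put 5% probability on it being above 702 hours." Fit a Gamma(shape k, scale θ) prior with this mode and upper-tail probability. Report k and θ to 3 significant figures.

k ≈ 9.98, θ ≈ 44.8

Gamma(k,θ) with k>1 has mode (k−1)θ, so θ = 402/(k−1).
Need P(X < 702) = 0.95 with θ tied to k this way. Start at k = 2, θ = 402: P(X<702) ≈ 0.521.
Too low — raise k to concentrate. Iterating converges to k ≈ 9.98.
Then θ = 402/(9.98−1) ≈ 44.8.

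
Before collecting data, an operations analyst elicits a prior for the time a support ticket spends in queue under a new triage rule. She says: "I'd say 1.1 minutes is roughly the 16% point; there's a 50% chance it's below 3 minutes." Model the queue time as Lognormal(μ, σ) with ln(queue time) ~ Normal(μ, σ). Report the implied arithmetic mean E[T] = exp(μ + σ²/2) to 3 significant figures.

E[T] ≈ 4.99 minutes

If T ~ Lognormal(μ,σ) then ln T ~ Normal(μ,σ), so the p-quantile of ln T is μ + z_p·σ.
ln(1.1) = 0.09531 and ln(3) = 1.099; z_{0.16} = -0.9945, z_{0.5} = 0.
σ = (1.099 − 0.09531)/(0 − (-0.9945)) = 1.009.
μ = 0.09531 − (-0.9945)·1.009 = 1.099.
E[T] = exp(μ + σ²/2) = exp(1.099 + 0.5089) = 4.99 minutes.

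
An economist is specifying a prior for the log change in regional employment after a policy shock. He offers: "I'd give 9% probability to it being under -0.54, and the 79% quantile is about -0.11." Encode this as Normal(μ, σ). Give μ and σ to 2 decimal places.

μ = -0.27, σ = 0.20

For Normal(μ,σ), the p-quantile is μ + z_p·σ. Here z_{0.09} = -1.341, z_{0.79} = 0.8064.
So -0.54 = μ − 1.341σ and -0.11 = μ + 0.8064σ.
Subtracting: σ = (-0.11 − -0.54)/(0.8064 − (-1.341)) = 0.20.
Then μ = -0.54 − (-1.341)·0.20 = -0.27.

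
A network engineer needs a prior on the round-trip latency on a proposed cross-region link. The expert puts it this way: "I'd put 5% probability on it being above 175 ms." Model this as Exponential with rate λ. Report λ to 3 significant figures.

P(T > 175.0) = e^(−λ·175.0) = 0.05, so λ = −ln(0.05)/175.0 = 0.0171.

λ ≈ 0.0171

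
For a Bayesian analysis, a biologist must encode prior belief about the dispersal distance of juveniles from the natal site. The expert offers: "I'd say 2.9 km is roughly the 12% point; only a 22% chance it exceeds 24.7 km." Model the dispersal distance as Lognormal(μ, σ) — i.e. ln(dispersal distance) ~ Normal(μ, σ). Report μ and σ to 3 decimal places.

μ ≈ 2.357, σ ≈ 1.100

If T ~ Lognormal(μ,σ) then ln T ~ Normal(μ,σ), so the p-quantile of ln T is μ + z_p·σ.
ln(2.9) = 1.065 and ln(24.7) = 3.207; z_{0.12} = -1.175, z_{0.78} = 0.7722.
σ = (3.207 − 1.065)/(0.7722 − (-1.175)) = 1.100.
μ = 1.065 − (-1.175)·1.100 = 2.357.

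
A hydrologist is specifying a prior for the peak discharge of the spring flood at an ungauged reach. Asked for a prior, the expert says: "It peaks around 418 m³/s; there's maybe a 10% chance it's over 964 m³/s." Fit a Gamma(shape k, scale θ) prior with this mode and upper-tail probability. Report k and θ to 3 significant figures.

k ≈ 3.75, θ ≈ 152

Gamma(k,θ) with k>1 has mode (k−1)θ, so θ = 418/(k−1).
Need P(X < 964) = 0.9 with θ tied to k this way. Start at k = 2, θ = 418: P(X<964) ≈ 0.671.
Too low — raise k to concentrate. Iterating converges to k ≈ 3.75.
Then θ = 418/(3.75−1) ≈ 152.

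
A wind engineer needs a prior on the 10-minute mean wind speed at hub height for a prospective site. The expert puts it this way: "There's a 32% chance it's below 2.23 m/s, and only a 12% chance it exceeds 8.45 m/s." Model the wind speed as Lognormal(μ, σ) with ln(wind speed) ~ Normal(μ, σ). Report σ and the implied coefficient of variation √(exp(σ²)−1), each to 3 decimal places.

σ ≈ 0.811, CV ≈ 0.965

If T ~ Lognormal(μ,σ) then ln T ~ Normal(μ,σ), so the p-quantile of ln T is μ + z_p·σ.
ln(2.23) = 0.802 and ln(8.45) = 2.134; z_{0.32} = -0.4677, z_{0.88} = 1.175.
σ = (2.134 − 0.802)/(1.175 − (-0.4677)) = 0.811.
μ = 0.802 − (-0.4677)·0.811 = 1.181.
CV = √(exp(σ²)−1) = √(exp(0.6577)−1) = 0.965.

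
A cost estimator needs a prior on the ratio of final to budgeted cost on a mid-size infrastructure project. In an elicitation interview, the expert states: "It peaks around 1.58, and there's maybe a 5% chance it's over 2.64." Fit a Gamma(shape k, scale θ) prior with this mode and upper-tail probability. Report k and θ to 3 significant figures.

Gamma(k,θ) with k>1 has mode (k−1)θ, so θ = 1.58/(k−1).
Need P(X < 2.64) = 0.95 with θ tied to k this way. Start at k = 2, θ = 1.58: P(X<2.64) ≈ 0.498.
Too low — raise k to concentrate. Iterating converges to k ≈ 11.6.
Then θ = 1.58/(11.6−1) ≈ 0.149.

k ≈ 11.6, θ ≈ 0.149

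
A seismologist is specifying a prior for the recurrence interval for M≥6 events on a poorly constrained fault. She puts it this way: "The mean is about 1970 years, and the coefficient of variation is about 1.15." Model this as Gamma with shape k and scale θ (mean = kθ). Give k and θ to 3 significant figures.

k ≈ 0.756, θ ≈ 2610

For Gamma(k, scale θ): mean = kθ, variance = kθ², so CV = 1/√k.
CV = 1.15, hence k = 1/CV² = 0.756.
Then θ = mean/k = 1970/0.756 = 2610.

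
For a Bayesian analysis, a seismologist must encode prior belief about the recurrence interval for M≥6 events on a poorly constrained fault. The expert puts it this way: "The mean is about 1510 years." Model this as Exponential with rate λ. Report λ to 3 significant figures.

Exponential mean = 1/λ, so λ = 1/1510.0 = 0.000662.

λ ≈ 0.000662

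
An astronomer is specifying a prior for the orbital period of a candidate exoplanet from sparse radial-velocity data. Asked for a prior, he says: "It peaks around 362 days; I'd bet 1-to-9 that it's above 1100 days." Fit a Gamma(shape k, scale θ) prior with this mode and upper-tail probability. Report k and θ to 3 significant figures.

Gamma(k,θ) with k>1 has mode (k−1)θ, so θ = 362/(k−1).
Need P(X < 1100) = 0.9 with θ tied to k this way. Start at k = 2, θ = 362: P(X<1100) ≈ 0.807.
Too low — raise k to concentrate. Iterating converges to k ≈ 2.54.
Then θ = 362/(2.54−1) ≈ 235.

k ≈ 2.54, θ ≈ 235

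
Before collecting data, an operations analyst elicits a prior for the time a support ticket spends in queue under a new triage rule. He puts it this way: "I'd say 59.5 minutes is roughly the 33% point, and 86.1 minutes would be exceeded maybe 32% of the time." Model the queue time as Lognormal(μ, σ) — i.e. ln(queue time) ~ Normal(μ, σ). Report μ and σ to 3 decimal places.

μ ≈ 4.265, σ ≈ 0.407

If T ~ Lognormal(μ,σ) then ln T ~ Normal(μ,σ), so the p-quantile of ln T is μ + z_p·σ.
ln(59.5) = 4.086 and ln(86.1) = 4.456; z_{0.33} = -0.4399, z_{0.68} = 0.4677.
σ = (4.456 − 4.086)/(0.4677 − (-0.4399)) = 0.407.
μ = 4.086 − (-0.4399)·0.407 = 4.265.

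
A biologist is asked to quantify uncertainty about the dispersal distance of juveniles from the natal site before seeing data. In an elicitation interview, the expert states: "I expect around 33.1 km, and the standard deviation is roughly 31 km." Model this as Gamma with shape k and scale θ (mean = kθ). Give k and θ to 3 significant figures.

For Gamma(k, scale θ): mean = kθ, variance = kθ², so CV = 1/√k.
CV = SD/mean = 31/33.1 = 0.9366, hence k = 1/CV² = 1.14.
Then θ = mean/k = 33.1/1.14 = 29.

k ≈ 1.14, θ ≈ 29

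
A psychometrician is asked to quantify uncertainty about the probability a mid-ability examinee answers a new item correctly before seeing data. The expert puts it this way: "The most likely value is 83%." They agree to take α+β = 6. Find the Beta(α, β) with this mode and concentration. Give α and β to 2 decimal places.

α = 4.32, β = 1.68

For α,β > 1 the Beta mode is (α−1)/(α+β−2). With α+β = 6, the mode is (α−1)/4.
Set (α−1)/4 = 0.83 → α = 1 + 0.83·4 = 4.32.
β = 6 − α = 1.68.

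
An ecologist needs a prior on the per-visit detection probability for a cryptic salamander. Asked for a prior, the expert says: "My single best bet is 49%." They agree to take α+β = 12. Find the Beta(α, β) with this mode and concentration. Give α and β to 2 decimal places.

α = 5.90, β = 6.10

For α,β > 1 the Beta mode is (α−1)/(α+β−2). With α+β = 12, the mode is (α−1)/10.
Set (α−1)/10 = 0.49 → α = 1 + 0.49·10 = 5.90.
β = 12 − α = 6.10.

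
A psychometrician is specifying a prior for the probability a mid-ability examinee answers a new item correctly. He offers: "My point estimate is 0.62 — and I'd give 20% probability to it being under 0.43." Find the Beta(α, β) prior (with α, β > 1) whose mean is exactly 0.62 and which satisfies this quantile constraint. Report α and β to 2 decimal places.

With mean 0.62 fixed, write α = 0.62s, β = 0.38s where s = α+β.
Need P(θ < 0.43) = 0.2 under Beta(0.62s, 0.38s). Normal approximation: (q−m)/√(m(1−m)/s) ≈ z_{0.2} = -0.842, so s ≈ 0.62·0.38·(-0.842)²/(0.43−0.62)² = 4.6.
At s = 4.6: P(θ<0.43) ≈ 0.196. Adjusting to match 0.2 gives s ≈ 4.47.
So α = 0.62·4.47 ≈ 2.77, β = 0.38·4.47 ≈ 1.70.

α ≈ 2.77, β ≈ 1.70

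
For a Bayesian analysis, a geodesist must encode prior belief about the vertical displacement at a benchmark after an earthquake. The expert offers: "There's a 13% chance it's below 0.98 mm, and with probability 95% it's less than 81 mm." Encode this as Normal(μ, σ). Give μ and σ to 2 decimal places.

μ = 33.50, σ = 28.88

For Normal(μ,σ), the p-quantile is μ + z_p·σ. Here z_{0.13} = -1.126, z_{0.95} = 1.645.
So 0.98 = μ − 1.126σ and 81 = μ + 1.645σ.
Subtracting: σ = (81 − 0.98)/(1.645 − (-1.126)) = 28.88.
Then μ = 0.98 − (-1.126)·28.88 = 33.50.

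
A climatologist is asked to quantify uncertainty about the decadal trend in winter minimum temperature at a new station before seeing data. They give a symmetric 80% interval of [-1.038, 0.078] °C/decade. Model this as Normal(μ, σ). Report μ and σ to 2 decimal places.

A symmetric 80% interval runs μ ± z·σ with z = 1.282.
Half-width = 0.558, so σ = 0.558/1.282 = 0.44.
μ is the interval midpoint, -0.48.

μ = -0.48, σ = 0.44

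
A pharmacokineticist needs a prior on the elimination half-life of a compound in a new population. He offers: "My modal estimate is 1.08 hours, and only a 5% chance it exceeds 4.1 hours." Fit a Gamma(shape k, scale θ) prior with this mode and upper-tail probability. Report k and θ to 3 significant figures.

k ≈ 2.43, θ ≈ 0.756

Gamma(k,θ) with k>1 has mode (k−1)θ, so θ = 1.08/(k−1).
Need P(X < 4.1) = 0.95 with θ tied to k this way. Start at k = 2, θ = 1.08: P(X<4.1) ≈ 0.892.
Too low — raise k to concentrate. Iterating converges to k ≈ 2.43.
Then θ = 1.08/(2.43−1) ≈ 0.756.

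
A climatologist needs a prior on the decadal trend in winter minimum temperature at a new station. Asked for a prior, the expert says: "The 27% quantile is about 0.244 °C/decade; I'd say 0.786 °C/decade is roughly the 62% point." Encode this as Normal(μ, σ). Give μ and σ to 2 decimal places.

For Normal(μ,σ), the p-quantile is μ + z_p·σ. Here z_{0.27} = -0.6128, z_{0.62} = 0.3055.
So 0.244 = μ − 0.6128σ and 0.786 = μ + 0.3055σ.
Subtracting: σ = (0.786 − 0.244)/(0.3055 − (-0.6128)) = 0.59.
Then μ = 0.244 − (-0.6128)·0.59 = 0.61.

μ = 0.61, σ = 0.59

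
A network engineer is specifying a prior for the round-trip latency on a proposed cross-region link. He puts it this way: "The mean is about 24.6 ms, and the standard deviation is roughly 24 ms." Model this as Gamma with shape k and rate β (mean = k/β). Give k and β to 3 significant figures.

k ≈ 1.05, β ≈ 0.0427

For Gamma(k, rate β): mean = k/β, variance = k/β², so CV = 1/√k.
CV = SD/mean = 24/24.6 = 0.9756, hence k = 1/CV² = 1.05.
Then β = k/mean = 1.05/24.6 = 0.0427.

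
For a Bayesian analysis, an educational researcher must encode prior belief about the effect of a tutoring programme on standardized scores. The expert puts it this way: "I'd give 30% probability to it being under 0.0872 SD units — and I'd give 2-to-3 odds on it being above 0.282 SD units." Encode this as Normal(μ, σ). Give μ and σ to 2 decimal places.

The p-quantile of Normal(μ,σ) is μ + z_p·σ, with z_{0.3} = -0.5244 and z_{0.6} = 0.2533.
Eliminate σ: μ = (z₂·x₁ − z₁·x₂)/(z₂ − z₁) = (0.2533·0.0872 − (-0.5244)·0.282)/0.7777 = 0.22.
Then σ = (x₂ − x₁)/(z₂ − z₁) = (0.282 − 0.0872)/0.7777 = 0.25.

μ = 0.22, σ = 0.25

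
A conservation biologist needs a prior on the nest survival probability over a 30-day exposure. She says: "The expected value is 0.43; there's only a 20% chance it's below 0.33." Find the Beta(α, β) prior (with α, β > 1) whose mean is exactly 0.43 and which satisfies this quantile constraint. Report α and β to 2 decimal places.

α ≈ 7.62, β ≈ 10.10

With mean 0.43 fixed, write α = 0.43s, β = 0.57s where s = α+β.
Need P(θ < 0.33) = 0.2 under Beta(0.43s, 0.57s). Normal approximation: (q−m)/√(m(1−m)/s) ≈ z_{0.2} = -0.842, so s ≈ 0.43·0.57·(-0.842)²/(0.33−0.43)² = 17.4.
At s = 17.4: P(θ<0.33) ≈ 0.203. Adjusting to match 0.2 gives s ≈ 17.72.
So α = 0.43·17.72 ≈ 7.62, β = 0.57·17.72 ≈ 10.10.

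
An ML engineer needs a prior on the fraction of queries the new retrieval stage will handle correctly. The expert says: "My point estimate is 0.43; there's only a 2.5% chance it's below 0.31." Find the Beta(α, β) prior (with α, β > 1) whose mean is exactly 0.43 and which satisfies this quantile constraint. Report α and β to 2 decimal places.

α ≈ 26.51, β ≈ 35.14

With mean 0.43 fixed, write α = 0.43s, β = 0.57s where s = α+β.
Need P(θ < 0.31) = 0.025 under Beta(0.43s, 0.57s). Normal approximation: (q−m)/√(m(1−m)/s) ≈ z_{0.025} = -1.96, so s ≈ 0.43·0.57·(-1.96)²/(0.31−0.43)² = 65.4.
At s = 65.4: P(θ<0.31) ≈ 0.022. Adjusting to match 0.025 gives s ≈ 61.64.
So α = 0.43·61.64 ≈ 26.51, β = 0.57·61.64 ≈ 35.14.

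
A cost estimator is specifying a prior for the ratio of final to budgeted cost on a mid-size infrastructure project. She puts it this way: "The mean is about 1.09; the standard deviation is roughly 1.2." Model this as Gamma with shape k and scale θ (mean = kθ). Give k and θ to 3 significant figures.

k ≈ 0.825, θ ≈ 1.32

For Gamma(k, scale θ): mean = kθ, variance = kθ², so CV = 1/√k.
CV = SD/mean = 1.2/1.09 = 1.101, hence k = 1/CV² = 0.825.
Then θ = mean/k = 1.09/0.825 = 1.32.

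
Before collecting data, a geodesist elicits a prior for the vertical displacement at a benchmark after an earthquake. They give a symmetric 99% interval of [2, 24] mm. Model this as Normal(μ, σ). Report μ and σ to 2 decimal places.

μ = 13.00, σ = 4.27

A symmetric 99% interval runs μ ± z·σ with z = 2.576.
Half-width = 11, so σ = 11/2.576 = 4.27.
μ is the interval midpoint, 13.00.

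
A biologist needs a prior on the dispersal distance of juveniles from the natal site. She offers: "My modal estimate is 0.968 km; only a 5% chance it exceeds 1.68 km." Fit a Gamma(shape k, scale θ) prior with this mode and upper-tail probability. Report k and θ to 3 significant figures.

k ≈ 10.2, θ ≈ 0.105

Gamma(k,θ) with k>1 has mode (k−1)θ, so θ = 0.968/(k−1).
Need P(X < 1.68) = 0.95 with θ tied to k this way. Start at k = 2, θ = 0.968: P(X<1.68) ≈ 0.518.
Too low — raise k to concentrate. Iterating converges to k ≈ 10.2.
Then θ = 0.968/(10.2−1) ≈ 0.105.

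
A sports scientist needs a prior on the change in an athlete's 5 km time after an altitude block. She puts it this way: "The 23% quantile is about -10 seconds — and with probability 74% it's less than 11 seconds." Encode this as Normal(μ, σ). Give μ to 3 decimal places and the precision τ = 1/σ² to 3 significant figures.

μ = 1.225, τ = 0.00433

For Normal(μ,σ), the p-quantile is μ + z_p·σ. Here z_{0.23} = -0.7388, z_{0.74} = 0.6433.
So -10 = μ − 0.7388σ and 11 = μ + 0.6433σ.
Subtracting: σ = (11 − -10)/(0.6433 − (-0.7388)) = 15.193.
Then μ = -10 − (-0.7388)·15.193 = 1.225.
Precision τ = 1/σ² = 1/15.19² = 0.00433.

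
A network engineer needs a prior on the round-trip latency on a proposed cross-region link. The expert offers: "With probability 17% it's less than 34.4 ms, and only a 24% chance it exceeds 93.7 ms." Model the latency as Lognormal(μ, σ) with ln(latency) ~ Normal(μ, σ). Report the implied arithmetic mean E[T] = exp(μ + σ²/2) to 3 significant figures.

E[T] ≈ 73.4 ms

If T ~ Lognormal(μ,σ) then ln T ~ Normal(μ,σ), so the p-quantile of ln T is μ + z_p·σ.
ln(34.4) = 3.538 and ln(93.7) = 4.54; z_{0.17} = -0.9542, z_{0.76} = 0.7063.
σ = (4.54 − 3.538)/(0.7063 − (-0.9542)) = 0.603.
μ = 3.538 − (-0.9542)·0.603 = 4.114.
E[T] = exp(μ + σ²/2) = exp(4.114 + 0.1821) = 73.4 ms.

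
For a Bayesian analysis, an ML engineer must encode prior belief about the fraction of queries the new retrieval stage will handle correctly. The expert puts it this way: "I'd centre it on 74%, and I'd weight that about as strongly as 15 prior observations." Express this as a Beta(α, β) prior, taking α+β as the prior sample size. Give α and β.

α = 11.1, β = 3.9

Under the effective-sample-size interpretation, Beta(α, β) has prior mean α/(α+β) and prior sample size α+β.
So α+β = 15 and α/(α+β) = 0.74, giving α = 0.74·15 = 11.1 and β = 15 − 11.1 = 3.9.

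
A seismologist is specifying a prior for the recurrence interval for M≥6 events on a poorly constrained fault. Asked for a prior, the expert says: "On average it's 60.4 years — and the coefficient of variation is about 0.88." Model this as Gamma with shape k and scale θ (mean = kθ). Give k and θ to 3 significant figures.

For Gamma(k, scale θ): mean = kθ, variance = kθ², so CV = 1/√k.
CV = 0.88, hence k = 1/CV² = 1.29.
Then θ = mean/k = 60.4/1.29 = 46.8.

k ≈ 1.29, θ ≈ 46.8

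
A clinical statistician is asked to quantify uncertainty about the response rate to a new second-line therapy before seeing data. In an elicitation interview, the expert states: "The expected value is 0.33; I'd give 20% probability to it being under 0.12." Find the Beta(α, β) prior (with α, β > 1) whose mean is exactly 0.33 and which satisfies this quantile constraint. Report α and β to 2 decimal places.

With mean 0.33 fixed, write α = 0.33s, β = 0.67s where s = α+β.
Need P(θ < 0.12) = 0.2 under Beta(0.33s, 0.67s). Normal approximation: (q−m)/√(m(1−m)/s) ≈ z_{0.2} = -0.842, so s ≈ 0.33·0.67·(-0.842)²/(0.12−0.33)² = 3.6.
At s = 3.6: P(θ<0.12) ≈ 0.201. Adjusting to match 0.2 gives s ≈ 3.57.
So α = 0.33·3.57 ≈ 1.18, β = 0.67·3.57 ≈ 2.39.

α ≈ 1.18, β ≈ 2.39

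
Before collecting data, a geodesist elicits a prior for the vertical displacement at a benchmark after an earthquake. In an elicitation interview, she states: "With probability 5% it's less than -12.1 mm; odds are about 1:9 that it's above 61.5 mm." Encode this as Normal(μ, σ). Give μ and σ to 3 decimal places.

μ = 29.269, σ = 25.150

The p-quantile of Normal(μ,σ) is μ + z_p·σ, with z_{0.05} = -1.645 and z_{0.9} = 1.282.
Eliminate σ: μ = (z₂·x₁ − z₁·x₂)/(z₂ − z₁) = (1.282·-12.1 − (-1.645)·61.5)/2.926 = 29.269.
Then σ = (x₂ − x₁)/(z₂ − z₁) = (61.5 − -12.1)/2.926 = 25.150.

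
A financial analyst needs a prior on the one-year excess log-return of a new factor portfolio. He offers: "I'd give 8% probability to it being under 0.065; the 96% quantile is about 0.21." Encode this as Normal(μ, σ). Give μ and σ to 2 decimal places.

μ = 0.13, σ = 0.05

For Normal(μ,σ), the p-quantile is μ + z_p·σ. Here z_{0.08} = -1.405, z_{0.96} = 1.751.
So 0.065 = μ − 1.405σ and 0.21 = μ + 1.751σ.
Subtracting: σ = (0.21 − 0.065)/(1.751 − (-1.405)) = 0.05.
Then μ = 0.065 − (-1.405)·0.05 = 0.13.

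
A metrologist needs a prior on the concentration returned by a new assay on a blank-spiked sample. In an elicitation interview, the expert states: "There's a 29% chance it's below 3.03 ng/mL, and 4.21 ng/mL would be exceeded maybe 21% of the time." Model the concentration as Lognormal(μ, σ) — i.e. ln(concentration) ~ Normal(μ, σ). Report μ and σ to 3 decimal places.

μ ≈ 1.242, σ ≈ 0.242

If T ~ Lognormal(μ,σ) then ln T ~ Normal(μ,σ), so the p-quantile of ln T is μ + z_p·σ.
ln(3.03) = 1.109 and ln(4.21) = 1.437; z_{0.29} = -0.5534, z_{0.79} = 0.8064.
σ = (1.437 − 1.109)/(0.8064 − (-0.5534)) = 0.242.
μ = 1.109 − (-0.5534)·0.242 = 1.242.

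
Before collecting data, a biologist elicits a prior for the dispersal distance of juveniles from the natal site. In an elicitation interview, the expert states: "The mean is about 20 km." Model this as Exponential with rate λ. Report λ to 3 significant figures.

Exponential mean = 1/λ, so λ = 1/20.0 = 0.05.

λ ≈ 0.05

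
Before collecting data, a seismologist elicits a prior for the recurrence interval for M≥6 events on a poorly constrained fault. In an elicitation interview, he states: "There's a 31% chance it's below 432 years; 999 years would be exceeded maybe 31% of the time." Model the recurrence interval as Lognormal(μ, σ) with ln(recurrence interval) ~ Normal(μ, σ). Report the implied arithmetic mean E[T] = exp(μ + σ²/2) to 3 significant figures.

If T ~ Lognormal(μ,σ) then ln T ~ Normal(μ,σ), so the p-quantile of ln T is μ + z_p·σ.
ln(432) = 6.068 and ln(999) = 6.907; z_{0.31} = -0.4959, z_{0.69} = 0.4959.
σ = (6.907 − 6.068)/(0.4959 − (-0.4959)) = 0.845.
μ = 6.068 − (-0.4959)·0.845 = 6.488.
E[T] = exp(μ + σ²/2) = exp(6.488 + 0.3573) = 939 years.

E[T] ≈ 939 years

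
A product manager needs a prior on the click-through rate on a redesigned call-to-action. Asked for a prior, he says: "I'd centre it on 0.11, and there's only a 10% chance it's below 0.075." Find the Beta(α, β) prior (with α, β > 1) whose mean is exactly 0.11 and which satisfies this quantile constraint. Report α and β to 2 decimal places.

With mean 0.11 fixed, write α = 0.11s, β = 0.89s where s = α+β.
Need P(θ < 0.075) = 0.1 under Beta(0.11s, 0.89s). Normal approximation: (q−m)/√(m(1−m)/s) ≈ z_{0.1} = -1.28, so s ≈ 0.11·0.89·(-1.28)²/(0.075−0.11)² = 131.3.
At s = 131.3: P(θ<0.075) ≈ 0.088. Adjusting to match 0.1 gives s ≈ 119.02.
So α = 0.11·119.02 ≈ 13.09, β = 0.89·119.02 ≈ 105.93.

α ≈ 13.09, β ≈ 105.93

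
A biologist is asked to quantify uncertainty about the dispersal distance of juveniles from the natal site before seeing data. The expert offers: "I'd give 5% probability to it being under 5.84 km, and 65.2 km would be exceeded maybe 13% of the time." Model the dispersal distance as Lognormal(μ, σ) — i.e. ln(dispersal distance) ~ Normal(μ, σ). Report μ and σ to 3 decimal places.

μ ≈ 3.197, σ ≈ 0.871

If T ~ Lognormal(μ,σ) then ln T ~ Normal(μ,σ), so the p-quantile of ln T is μ + z_p·σ.
ln(5.84) = 1.765 and ln(65.2) = 4.177; z_{0.05} = -1.645, z_{0.87} = 1.126.
σ = (4.177 − 1.765)/(1.126 − (-1.645)) = 0.871.
μ = 1.765 − (-1.645)·0.871 = 3.197.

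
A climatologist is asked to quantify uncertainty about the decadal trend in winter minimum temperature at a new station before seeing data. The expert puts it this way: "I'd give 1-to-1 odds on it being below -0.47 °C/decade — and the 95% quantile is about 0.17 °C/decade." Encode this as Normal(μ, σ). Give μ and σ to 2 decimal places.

The p-quantile of Normal(μ,σ) is μ + z_p·σ, with z_{0.5} = 0 and z_{0.95} = 1.645.
Eliminate σ: μ = (z₂·x₁ − z₁·x₂)/(z₂ − z₁) = (1.645·-0.47 − (0)·0.17)/1.645 = -0.47.
Then σ = (x₂ − x₁)/(z₂ − z₁) = (0.17 − -0.47)/1.645 = 0.39.

μ = -0.47, σ = 0.39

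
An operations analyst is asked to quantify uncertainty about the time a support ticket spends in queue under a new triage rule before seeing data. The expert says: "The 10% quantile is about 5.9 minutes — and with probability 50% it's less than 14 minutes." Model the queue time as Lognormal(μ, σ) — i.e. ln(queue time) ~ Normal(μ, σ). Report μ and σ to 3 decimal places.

μ ≈ 2.639, σ ≈ 0.674

If T ~ Lognormal(μ,σ) then ln T ~ Normal(μ,σ), so the p-quantile of ln T is μ + z_p·σ.
ln(5.9) = 1.775 and ln(14) = 2.639; z_{0.1} = -1.282, z_{0.5} = 0.
σ = (2.639 − 1.775)/(0 − (-1.282)) = 0.674.
μ = 1.775 − (-1.282)·0.674 = 2.639.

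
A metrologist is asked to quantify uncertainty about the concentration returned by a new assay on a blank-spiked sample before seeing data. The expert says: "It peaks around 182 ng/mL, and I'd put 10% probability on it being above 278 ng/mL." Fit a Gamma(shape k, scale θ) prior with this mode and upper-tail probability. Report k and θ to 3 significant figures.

Gamma(k,θ) with k>1 has mode (k−1)θ, so θ = 182/(k−1).
Need P(X < 278) = 0.9 with θ tied to k this way. Start at k = 2, θ = 182: P(X<278) ≈ 0.451.
Too low — raise k to concentrate. Iterating converges to k ≈ 11.4.
Then θ = 182/(11.4−1) ≈ 17.5.

k ≈ 11.4, θ ≈ 17.5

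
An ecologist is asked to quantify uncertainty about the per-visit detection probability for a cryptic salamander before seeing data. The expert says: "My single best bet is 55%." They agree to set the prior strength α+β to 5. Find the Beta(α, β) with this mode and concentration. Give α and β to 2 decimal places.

α = 2.65, β = 2.35

For α,β > 1 the Beta mode is (α−1)/(α+β−2). With α+β = 5, the mode is (α−1)/3.
Set (α−1)/3 = 0.55 → α = 1 + 0.55·3 = 2.65.
β = 5 − α = 2.35.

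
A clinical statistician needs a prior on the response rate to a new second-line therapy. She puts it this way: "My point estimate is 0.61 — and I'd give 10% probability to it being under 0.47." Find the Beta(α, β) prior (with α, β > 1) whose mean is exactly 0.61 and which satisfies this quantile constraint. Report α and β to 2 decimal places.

With mean 0.61 fixed, write α = 0.61s, β = 0.39s where s = α+β.
Need P(θ < 0.47) = 0.1 under Beta(0.61s, 0.39s). Normal approximation: (q−m)/√(m(1−m)/s) ≈ z_{0.1} = -1.28, so s ≈ 0.61·0.39·(-1.28)²/(0.47−0.61)² = 19.9.
At s = 19.9: P(θ<0.47) ≈ 0.102. Adjusting to match 0.1 gives s ≈ 20.26.
So α = 0.61·20.26 ≈ 12.36, β = 0.39·20.26 ≈ 7.90.

α ≈ 12.36, β ≈ 7.90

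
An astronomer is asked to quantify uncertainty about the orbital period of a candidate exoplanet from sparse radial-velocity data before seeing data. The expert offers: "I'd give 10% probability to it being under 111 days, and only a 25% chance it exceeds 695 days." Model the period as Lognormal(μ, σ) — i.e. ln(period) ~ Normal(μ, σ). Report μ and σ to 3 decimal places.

If T ~ Lognormal(μ,σ) then ln T ~ Normal(μ,σ), so the p-quantile of ln T is μ + z_p·σ.
ln(111) = 4.71 and ln(695) = 6.544; z_{0.1} = -1.282, z_{0.75} = 0.6745.
σ = (6.544 − 4.71)/(0.6745 − (-1.282)) = 0.938.
μ = 4.71 − (-1.282)·0.938 = 5.911.

μ ≈ 5.911, σ ≈ 0.938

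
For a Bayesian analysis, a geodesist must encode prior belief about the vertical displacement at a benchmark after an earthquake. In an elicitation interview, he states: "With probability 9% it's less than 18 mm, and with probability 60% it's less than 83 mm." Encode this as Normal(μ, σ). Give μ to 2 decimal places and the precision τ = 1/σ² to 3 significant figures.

For Normal(μ,σ), the p-quantile is μ + z_p·σ. Here z_{0.09} = -1.341, z_{0.6} = 0.2533.
So 18 = μ − 1.341σ and 83 = μ + 0.2533σ.
Subtracting: σ = (83 − 18)/(0.2533 − (-1.341)) = 40.78.
Then μ = 18 − (-1.341)·40.78 = 72.67.
Precision τ = 1/σ² = 1/40.78² = 0.000601.

μ = 72.67, τ = 0.000601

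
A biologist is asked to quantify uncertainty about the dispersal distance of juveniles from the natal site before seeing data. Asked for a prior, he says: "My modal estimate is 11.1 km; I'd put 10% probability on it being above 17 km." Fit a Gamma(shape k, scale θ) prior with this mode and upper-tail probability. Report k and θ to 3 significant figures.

k ≈ 11.3, θ ≈ 1.08

Gamma(k,θ) with k>1 has mode (k−1)θ, so θ = 11.1/(k−1).
Need P(X < 17) = 0.9 with θ tied to k this way. Start at k = 2, θ = 11.1: P(X<17) ≈ 0.453.
Too low — raise k to concentrate. Iterating converges to k ≈ 11.3.
Then θ = 11.1/(11.3−1) ≈ 1.08.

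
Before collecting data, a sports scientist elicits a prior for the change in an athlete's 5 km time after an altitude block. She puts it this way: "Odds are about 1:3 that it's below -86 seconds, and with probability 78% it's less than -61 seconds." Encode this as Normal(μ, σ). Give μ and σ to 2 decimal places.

μ = -74.34, σ = 17.28

The p-quantile of Normal(μ,σ) is μ + z_p·σ, with z_{0.25} = -0.6745 and z_{0.78} = 0.7722.
Eliminate σ: μ = (z₂·x₁ − z₁·x₂)/(z₂ − z₁) = (0.7722·-86 − (-0.6745)·-61)/1.447 = -74.34.
Then σ = (x₂ − x₁)/(z₂ − z₁) = (-61 − -86)/1.447 = 17.28.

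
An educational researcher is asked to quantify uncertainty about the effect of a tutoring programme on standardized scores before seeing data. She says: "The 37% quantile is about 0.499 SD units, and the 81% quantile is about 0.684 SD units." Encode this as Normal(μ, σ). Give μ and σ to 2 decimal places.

μ = 0.55, σ = 0.15

For Normal(μ,σ), the p-quantile is μ + z_p·σ. Here z_{0.37} = -0.3319, z_{0.81} = 0.8779.
So 0.499 = μ − 0.3319σ and 0.684 = μ + 0.8779σ.
Subtracting: σ = (0.684 − 0.499)/(0.8779 − (-0.3319)) = 0.15.
Then μ = 0.499 − (-0.3319)·0.15 = 0.55.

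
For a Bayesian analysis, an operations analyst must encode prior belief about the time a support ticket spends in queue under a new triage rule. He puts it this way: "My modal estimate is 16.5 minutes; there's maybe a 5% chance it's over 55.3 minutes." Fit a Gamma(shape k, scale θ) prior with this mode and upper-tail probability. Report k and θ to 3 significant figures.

Gamma(k,θ) with k>1 has mode (k−1)θ, so θ = 16.5/(k−1).
Need P(X < 55.3) = 0.95 with θ tied to k this way. Start at k = 2, θ = 16.5: P(X<55.3) ≈ 0.848.
Too low — raise k to concentrate. Iterating converges to k ≈ 2.78.
Then θ = 16.5/(2.78−1) ≈ 9.27.

k ≈ 2.78, θ ≈ 9.27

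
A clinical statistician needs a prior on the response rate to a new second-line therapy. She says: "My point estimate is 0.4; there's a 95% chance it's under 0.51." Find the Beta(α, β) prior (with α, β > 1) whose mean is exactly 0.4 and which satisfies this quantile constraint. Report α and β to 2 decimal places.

α ≈ 21.94, β ≈ 32.91

With mean 0.4 fixed, write α = 0.4s, β = 0.6s where s = α+β.
Need P(θ < 0.51) = 0.95 under Beta(0.4s, 0.6s). Normal approximation: (q−m)/√(m(1−m)/s) ≈ z_{0.95} = 1.64, so s ≈ 0.4·0.6·(1.64)²/(0.51−0.4)² = 53.7.
At s = 53.7: P(θ<0.51) ≈ 0.948. Adjusting to match 0.95 gives s ≈ 54.86.
So α = 0.4·54.86 ≈ 21.94, β = 0.6·54.86 ≈ 32.91.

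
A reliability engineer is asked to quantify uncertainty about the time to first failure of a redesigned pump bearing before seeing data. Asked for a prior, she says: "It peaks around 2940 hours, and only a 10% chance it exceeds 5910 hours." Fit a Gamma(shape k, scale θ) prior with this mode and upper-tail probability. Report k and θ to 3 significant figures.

k ≈ 4.93, θ ≈ 747

Gamma(k,θ) with k>1 has mode (k−1)θ, so θ = 2940/(k−1).
Need P(X < 5910) = 0.9 with θ tied to k this way. Start at k = 2, θ = 2940: P(X<5910) ≈ 0.597.
Too low — raise k to concentrate. Iterating converges to k ≈ 4.93.
Then θ = 2940/(4.93−1) ≈ 747.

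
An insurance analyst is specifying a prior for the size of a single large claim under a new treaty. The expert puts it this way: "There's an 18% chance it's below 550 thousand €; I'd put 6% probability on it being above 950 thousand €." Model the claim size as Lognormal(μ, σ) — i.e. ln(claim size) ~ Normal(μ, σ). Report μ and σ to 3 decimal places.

If T ~ Lognormal(μ,σ) then ln T ~ Normal(μ,σ), so the p-quantile of ln T is μ + z_p·σ.
ln(550) = 6.31 and ln(950) = 6.856; z_{0.18} = -0.9154, z_{0.94} = 1.555.
σ = (6.856 − 6.31)/(1.555 − (-0.9154)) = 0.221.
μ = 6.31 − (-0.9154)·0.221 = 6.512.

μ ≈ 6.512, σ ≈ 0.221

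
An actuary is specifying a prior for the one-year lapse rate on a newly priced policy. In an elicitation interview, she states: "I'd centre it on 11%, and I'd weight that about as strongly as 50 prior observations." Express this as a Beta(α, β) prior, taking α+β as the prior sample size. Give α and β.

α = 5.5, β = 44.5

Under the effective-sample-size interpretation, Beta(α, β) has prior mean α/(α+β) and prior sample size α+β.
So α+β = 50 and α/(α+β) = 0.11, giving α = 0.11·50 = 5.5 and β = 50 − 5.5 = 44.5.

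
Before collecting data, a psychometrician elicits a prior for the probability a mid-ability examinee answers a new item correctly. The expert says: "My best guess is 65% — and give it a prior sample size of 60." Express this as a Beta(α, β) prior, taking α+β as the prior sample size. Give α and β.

α = 39, β = 21

Under the effective-sample-size interpretation, Beta(α, β) has prior mean α/(α+β) and prior sample size α+β.
So α+β = 60 and α/(α+β) = 0.65, giving α = 0.65·60 = 39 and β = 60 − 39 = 21.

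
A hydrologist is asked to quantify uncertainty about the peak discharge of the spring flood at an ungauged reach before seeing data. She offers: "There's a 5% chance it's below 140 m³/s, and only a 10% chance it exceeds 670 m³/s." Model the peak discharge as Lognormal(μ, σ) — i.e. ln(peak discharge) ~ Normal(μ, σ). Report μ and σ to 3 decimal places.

μ ≈ 5.822, σ ≈ 0.535

If T ~ Lognormal(μ,σ) then ln T ~ Normal(μ,σ), so the p-quantile of ln T is μ + z_p·σ.
ln(140) = 4.942 and ln(670) = 6.507; z_{0.05} = -1.645, z_{0.9} = 1.282.
σ = (6.507 − 4.942)/(1.282 − (-1.645)) = 0.535.
μ = 4.942 − (-1.645)·0.535 = 5.822.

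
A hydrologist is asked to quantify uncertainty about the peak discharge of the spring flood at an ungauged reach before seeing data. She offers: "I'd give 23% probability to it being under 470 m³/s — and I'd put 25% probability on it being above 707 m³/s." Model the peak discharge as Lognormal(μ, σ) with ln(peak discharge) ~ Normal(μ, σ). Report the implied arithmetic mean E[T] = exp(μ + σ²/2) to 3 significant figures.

E[T] ≈ 607 m³/s

If T ~ Lognormal(μ,σ) then ln T ~ Normal(μ,σ), so the p-quantile of ln T is μ + z_p·σ.
ln(470) = 6.153 and ln(707) = 6.561; z_{0.23} = -0.7388, z_{0.75} = 0.6745.
σ = (6.561 − 6.153)/(0.6745 − (-0.7388)) = 0.289.
μ = 6.153 − (-0.7388)·0.289 = 6.366.
E[T] = exp(μ + σ²/2) = exp(6.366 + 0.0417) = 607 m³/s.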